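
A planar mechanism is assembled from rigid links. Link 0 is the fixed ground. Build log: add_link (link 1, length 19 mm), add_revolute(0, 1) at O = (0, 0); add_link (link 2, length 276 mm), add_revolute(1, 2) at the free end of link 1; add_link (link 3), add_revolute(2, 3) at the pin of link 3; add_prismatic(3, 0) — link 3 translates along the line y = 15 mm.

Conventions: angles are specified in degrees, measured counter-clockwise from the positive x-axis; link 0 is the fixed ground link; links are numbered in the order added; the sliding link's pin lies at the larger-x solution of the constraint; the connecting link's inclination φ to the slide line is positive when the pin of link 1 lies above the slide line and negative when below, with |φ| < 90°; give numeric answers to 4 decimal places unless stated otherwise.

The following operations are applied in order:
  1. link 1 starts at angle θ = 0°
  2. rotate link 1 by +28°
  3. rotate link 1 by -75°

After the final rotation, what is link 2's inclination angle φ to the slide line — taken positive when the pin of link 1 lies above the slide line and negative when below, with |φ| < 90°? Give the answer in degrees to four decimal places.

geometry: r = 19 mm, L = 276 mm, e = 15 mm; θ starts at 0°
rotate link 1 by +28°: θ ← 0° +28° = 28°
rotate link 1 by -75°: θ ← 28° -75° = -47°
h = r sin θ − e = -13.895720 − 15 = -28.895720
sin φ = h / L = -28.895720 / 276 = -0.10469464
φ = arcsin(-0.10469464) = -6.009574°

-6.0096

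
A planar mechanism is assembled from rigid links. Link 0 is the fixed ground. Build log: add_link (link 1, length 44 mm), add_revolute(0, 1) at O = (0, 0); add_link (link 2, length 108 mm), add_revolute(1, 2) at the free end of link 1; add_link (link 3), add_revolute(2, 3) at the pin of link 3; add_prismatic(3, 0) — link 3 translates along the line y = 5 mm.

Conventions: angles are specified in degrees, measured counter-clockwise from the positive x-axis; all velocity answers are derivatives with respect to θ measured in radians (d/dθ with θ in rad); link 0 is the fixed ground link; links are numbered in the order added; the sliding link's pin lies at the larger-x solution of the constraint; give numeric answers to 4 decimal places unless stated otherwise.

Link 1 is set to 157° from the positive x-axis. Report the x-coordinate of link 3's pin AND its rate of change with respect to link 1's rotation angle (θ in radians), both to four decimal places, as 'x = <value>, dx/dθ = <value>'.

geometry: r = 44 mm, L = 108 mm, e = 5 mm
crank pin P = (r cos θ, r sin θ) = (-40.502214, 17.192170)
h = r sin θ − e = 17.192170 − 5 = 12.192170
x = r cos θ + √(L² − h²) = -40.502214 + 107.309603 = 66.807390
dx/dθ = −r sin θ − h·r cos θ/√(L² − h²) (θ in radians; h = 12.192170) = -12.590439

x = 66.8074, dx/dθ = -12.5904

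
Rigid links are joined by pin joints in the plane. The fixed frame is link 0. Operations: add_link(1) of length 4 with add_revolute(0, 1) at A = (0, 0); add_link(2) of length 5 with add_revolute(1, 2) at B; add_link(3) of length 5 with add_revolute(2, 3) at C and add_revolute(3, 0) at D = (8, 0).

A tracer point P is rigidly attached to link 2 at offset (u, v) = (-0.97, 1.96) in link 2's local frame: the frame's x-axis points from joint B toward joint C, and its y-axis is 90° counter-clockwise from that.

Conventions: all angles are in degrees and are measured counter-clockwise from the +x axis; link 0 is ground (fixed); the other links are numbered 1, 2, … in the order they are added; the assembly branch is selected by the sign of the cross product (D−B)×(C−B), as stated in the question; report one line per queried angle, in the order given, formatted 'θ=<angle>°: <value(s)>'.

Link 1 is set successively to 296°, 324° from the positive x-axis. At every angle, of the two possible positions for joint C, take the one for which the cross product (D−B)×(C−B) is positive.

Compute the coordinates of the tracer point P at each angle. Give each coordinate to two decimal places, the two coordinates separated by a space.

A=(0,0), D=(8.00,0)
θ=296°: B = A + 4.00·(cos296°, sin296°) = (1.7535, -3.5952)
θ=296°: |BD| = 7.2072
θ=296°: circle(B,5.00) ∩ circle(D,5.00): a=3.6036, h=3.4661
θ=296°:   candidates: C₊=(3.1477,1.2065) cross=24.981; C₋=(6.6057,-4.8017) cross=-24.981
θ=296°:   branch + wants cross > 0 → take C=(3.1477,1.2065) (cross=24.981)
θ=296°: ex = (C−B)/|BC| = (0.2789,0.9603); ey = (-0.9603,0.2789)
θ=296°: P = B + -0.97·ex + 1.96·ey = (-0.3993,-3.9801)
θ=324°: B = A + 4.00·(cos324°, sin324°) = (3.2361, -2.3511)
θ=324°: |BD| = 5.3125
θ=324°: circle(B,5.00) ∩ circle(D,5.00): a=2.6563, h=4.2361
θ=324°:   candidates: C₊=(3.7433,2.6231) cross=22.504; C₋=(7.4928,-4.9742) cross=-22.504
θ=324°:   branch + wants cross > 0 → take C=(3.7433,2.6231) (cross=22.504)
θ=324°: ex = (C−B)/|BC| = (0.1014,0.9948); ey = (-0.9948,0.1014)
θ=324°: P = B + -0.97·ex + 1.96·ey = (1.1878,-3.1173)

θ=296°: -0.40 -3.98
θ=324°: 1.19 -3.12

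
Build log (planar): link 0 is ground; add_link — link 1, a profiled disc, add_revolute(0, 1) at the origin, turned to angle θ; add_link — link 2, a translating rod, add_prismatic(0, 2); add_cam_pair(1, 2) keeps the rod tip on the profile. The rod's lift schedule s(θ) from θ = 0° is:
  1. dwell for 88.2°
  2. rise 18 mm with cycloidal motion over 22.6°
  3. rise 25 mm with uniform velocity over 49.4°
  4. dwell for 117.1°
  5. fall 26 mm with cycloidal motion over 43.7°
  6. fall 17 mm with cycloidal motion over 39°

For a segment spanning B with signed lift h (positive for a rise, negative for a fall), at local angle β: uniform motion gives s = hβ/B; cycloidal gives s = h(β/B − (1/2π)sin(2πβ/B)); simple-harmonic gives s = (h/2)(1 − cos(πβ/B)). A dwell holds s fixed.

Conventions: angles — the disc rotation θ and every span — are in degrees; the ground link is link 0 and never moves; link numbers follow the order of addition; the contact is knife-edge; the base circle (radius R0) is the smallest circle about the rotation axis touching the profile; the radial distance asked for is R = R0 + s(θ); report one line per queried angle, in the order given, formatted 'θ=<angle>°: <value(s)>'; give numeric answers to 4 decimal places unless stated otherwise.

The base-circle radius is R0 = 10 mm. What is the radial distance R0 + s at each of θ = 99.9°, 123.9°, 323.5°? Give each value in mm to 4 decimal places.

seg 1 [0°–88.2°] dwell: s stays 0.0000
seg 2 [88.2°–110.8°] cycloidal, h=18: θ=99.9° here. β=11.7, B=22.6. 18·(0.5177 − sin(2π·0.5177)/(2π)) = 9.6365 → s = 9.6365
seg 2 [88.2°–110.8°] cycloidal, h=18: full span → s += 18 → s = 18.0000
seg 3 [110.8°–160.2°] uniform, h=25: θ=123.9° here. β=13.1, B=49.4. 25·13.1/49.4 = 6.6296 → s = 24.6296
seg 3 [110.8°–160.2°] uniform, h=25: full span → s += 25 → s = 43.0000
seg 4 [160.2°–277.3°] dwell: s stays 43.0000
seg 5 [277.3°–321°] cycloidal, h=-26: full span → s += -26 → s = 17.0000
seg 6 [321°–360°] cycloidal, h=-17: θ=323.5° here. β=2.5, B=39. -17·(0.0641 − sin(2π·0.0641)/(2π)) = -0.0292 → s = 16.9708
θ=99.9°: R = R0 + s = 10 + 9.6365 = 19.6365
θ=123.9°: R = R0 + s = 10 + 24.6296 = 34.6296
θ=323.5°: R = R0 + s = 10 + 16.9708 = 26.9708

θ=99.9°: 19.6365
θ=123.9°: 34.6296
θ=323.5°: 26.9708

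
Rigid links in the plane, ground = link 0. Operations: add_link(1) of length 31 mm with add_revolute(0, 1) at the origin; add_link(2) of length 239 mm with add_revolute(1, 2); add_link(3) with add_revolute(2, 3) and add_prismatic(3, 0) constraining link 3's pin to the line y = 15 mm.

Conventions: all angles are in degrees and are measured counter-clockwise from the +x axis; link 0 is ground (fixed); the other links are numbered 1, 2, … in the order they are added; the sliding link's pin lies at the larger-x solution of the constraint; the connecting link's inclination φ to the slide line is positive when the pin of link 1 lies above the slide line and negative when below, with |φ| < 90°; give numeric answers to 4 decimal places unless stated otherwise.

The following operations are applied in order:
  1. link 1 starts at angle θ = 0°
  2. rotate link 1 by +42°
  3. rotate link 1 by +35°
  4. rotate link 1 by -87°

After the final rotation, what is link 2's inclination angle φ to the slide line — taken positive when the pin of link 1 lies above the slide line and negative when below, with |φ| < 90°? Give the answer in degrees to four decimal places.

geometry: r = 31 mm, L = 239 mm, e = 15 mm; θ starts at 0°
rotate link 1 by +42°: θ ← 0° +42° = 42°
rotate link 1 by +35°: θ ← 42° +35° = 77°
rotate link 1 by -87°: θ ← 77° -87° = -10°
h = r sin θ − e = -5.383094 − 15 = -20.383094
sin φ = h / L = -20.383094 / 239 = -0.08528491
φ = arcsin(-0.08528491) = -4.892409°

-4.8924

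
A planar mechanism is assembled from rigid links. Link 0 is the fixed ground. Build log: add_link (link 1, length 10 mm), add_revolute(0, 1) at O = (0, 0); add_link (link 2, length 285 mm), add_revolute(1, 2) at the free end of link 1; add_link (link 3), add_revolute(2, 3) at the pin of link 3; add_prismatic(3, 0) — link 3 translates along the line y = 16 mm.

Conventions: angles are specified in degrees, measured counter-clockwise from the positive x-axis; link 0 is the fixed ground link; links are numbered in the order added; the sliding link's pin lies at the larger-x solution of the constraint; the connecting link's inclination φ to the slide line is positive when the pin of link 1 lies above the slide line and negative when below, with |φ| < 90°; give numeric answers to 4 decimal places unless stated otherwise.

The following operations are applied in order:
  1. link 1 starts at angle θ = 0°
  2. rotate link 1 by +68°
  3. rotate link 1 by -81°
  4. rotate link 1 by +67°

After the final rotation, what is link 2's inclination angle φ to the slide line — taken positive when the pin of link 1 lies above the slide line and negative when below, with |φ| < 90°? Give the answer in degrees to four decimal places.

geometry: r = 10 mm, L = 285 mm, e = 16 mm; θ starts at 0°
rotate link 1 by +68°: θ ← 0° +68° = 68°
rotate link 1 by -81°: θ ← 68° -81° = -13°
rotate link 1 by +67°: θ ← -13° +67° = 54°
h = r sin θ − e = 8.090170 − 16 = -7.909830
sin φ = h / L = -7.909830 / 285 = -0.02775379
φ = arcsin(-0.02775379) = -1.590379°

-1.5904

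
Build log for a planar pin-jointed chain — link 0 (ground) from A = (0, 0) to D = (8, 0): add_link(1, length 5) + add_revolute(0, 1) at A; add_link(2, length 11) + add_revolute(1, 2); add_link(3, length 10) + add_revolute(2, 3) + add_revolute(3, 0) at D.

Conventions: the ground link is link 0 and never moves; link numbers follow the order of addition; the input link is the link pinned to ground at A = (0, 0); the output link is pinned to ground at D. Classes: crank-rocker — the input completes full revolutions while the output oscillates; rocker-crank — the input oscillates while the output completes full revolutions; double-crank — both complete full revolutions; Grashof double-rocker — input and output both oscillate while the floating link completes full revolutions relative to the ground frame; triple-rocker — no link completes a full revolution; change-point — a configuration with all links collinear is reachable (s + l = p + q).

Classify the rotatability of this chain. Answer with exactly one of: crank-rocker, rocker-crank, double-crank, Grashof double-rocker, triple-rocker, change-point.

lengths: ground=8, input=5, coupler=11, output=10
sorted: s=5 (shortest), l=11 (longest), p+q=18
s + l = 16 vs p + q = 18
s + l < p + q (Grashof) with shortest = input link → crank-rocker

crank-rocker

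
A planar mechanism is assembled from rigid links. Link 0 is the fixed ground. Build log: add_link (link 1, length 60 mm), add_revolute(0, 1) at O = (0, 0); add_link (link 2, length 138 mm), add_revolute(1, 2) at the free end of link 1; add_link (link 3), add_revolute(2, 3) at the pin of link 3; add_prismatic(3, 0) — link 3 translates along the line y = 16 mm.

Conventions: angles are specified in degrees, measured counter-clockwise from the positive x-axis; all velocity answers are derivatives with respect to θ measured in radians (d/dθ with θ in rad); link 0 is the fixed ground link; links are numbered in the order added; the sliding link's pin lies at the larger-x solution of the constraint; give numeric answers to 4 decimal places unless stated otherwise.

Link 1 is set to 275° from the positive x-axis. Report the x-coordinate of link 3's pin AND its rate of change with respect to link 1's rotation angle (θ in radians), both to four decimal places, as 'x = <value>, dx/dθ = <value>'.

geometry: r = 60 mm, L = 138 mm, e = 16 mm
crank pin P = (r cos θ, r sin θ) = (5.229345, -59.771682)
h = r sin θ − e = -59.771682 − 16 = -75.771682
x = r cos θ + √(L² − h²) = 5.229345 + 115.337124 = 120.566469
dx/dθ = −r sin θ − h·r cos θ/√(L² − h²) (θ in radians; h = -75.771682) = 63.207143

x = 120.5665, dx/dθ = 63.2071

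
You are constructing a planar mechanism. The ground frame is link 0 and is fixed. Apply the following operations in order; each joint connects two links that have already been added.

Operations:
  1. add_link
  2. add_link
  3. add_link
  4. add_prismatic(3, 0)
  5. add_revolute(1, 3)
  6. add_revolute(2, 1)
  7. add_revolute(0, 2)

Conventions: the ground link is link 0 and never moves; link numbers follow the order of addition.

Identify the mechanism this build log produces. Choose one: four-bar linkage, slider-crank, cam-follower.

links: 4 (incl. ground); joints: 3 revolute, 1 prismatic, 0 higher (cam) pair, forming one closed loop
4 links, 3 revolutes + 1 prismatic in one loop → slider-crank

slider-crank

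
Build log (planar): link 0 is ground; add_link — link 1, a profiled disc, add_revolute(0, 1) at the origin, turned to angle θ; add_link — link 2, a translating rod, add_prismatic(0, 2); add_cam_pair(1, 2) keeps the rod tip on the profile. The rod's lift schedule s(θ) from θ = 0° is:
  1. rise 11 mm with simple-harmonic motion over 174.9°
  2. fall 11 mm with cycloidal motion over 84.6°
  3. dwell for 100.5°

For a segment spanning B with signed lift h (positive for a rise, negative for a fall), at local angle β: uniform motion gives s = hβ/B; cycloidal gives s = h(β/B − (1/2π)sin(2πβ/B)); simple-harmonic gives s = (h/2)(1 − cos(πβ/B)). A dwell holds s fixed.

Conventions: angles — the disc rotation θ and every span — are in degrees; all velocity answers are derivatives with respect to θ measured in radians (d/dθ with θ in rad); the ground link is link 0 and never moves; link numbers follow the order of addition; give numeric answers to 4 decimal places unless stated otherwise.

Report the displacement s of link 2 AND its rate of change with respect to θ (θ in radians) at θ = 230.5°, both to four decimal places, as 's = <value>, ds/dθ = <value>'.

seg 1 [0°–174.9°] simple-harmonic, h=11: full span → s += 11 → s = 11.0000
seg 2 [174.9°–259.5°] cycloidal, h=-11: θ=230.5° here. β=55.6, B=84.6. -11·(0.6572 − sin(2π·0.6572)/(2π)) = -8.6908 → s = 2.3092
velocity in seg [174.9°–259.5°] (cycloidal), θ in radians: β = 55.6° = 0.9704 rad, B = 84.6° = 1.4765 rad; ds/dθ = (h/B)(1 − cos(2πβ/B)) = ((-11)/1.4765)(1 − cos(2π·0.6572)) = -11.551242 mm/rad

s = 2.3092, ds/dθ = -11.5512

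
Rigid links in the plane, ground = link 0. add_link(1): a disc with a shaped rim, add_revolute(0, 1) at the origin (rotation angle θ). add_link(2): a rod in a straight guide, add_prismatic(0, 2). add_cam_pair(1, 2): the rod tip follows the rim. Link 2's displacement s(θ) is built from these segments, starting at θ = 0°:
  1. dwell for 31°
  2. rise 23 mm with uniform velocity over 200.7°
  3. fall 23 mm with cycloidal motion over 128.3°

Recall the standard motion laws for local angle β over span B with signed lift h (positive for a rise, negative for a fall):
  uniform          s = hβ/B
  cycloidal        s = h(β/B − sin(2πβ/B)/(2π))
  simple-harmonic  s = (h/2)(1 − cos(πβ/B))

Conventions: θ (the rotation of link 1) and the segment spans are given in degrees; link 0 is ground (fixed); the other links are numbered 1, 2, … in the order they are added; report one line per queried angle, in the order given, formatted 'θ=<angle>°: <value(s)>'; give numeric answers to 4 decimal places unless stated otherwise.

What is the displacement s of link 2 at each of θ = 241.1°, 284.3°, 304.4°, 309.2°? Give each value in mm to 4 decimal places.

segment 1 (0° to 31°, dwell): s unchanged at 0.0000
segment 2 (31° to 231.7°, uniform, h = 23) is passed completely: s = 0.0000 + (23) = 23.0000
θ = 241.1° falls in segment 3 (231.7° to 360°, cycloidal, h = -23): β = 241.1 − 231.7 = 9.4°, B = 128.3°; Δs = -23·(0.0733 − sin(2π·0.0733)/(2π)) = -0.0589; s = 23.0000 − 0.0589 = 22.9411
θ = 284.3° falls in segment 3 (231.7° to 360°, cycloidal, h = -23): β = 284.3 − 231.7 = 52.6°, B = 128.3°; Δs = -23·(0.4100 − sin(2π·0.4100)/(2π)) = -7.4676; s = 23.0000 − 7.4676 = 15.5324
θ = 304.4° falls in segment 3 (231.7° to 360°, cycloidal, h = -23): β = 304.4 − 231.7 = 72.7°, B = 128.3°; Δs = -23·(0.5666 − sin(2π·0.5666)/(2π)) = -14.5211; s = 23.0000 − 14.5211 = 8.4789
θ = 309.2° falls in segment 3 (231.7° to 360°, cycloidal, h = -23): β = 309.2 − 231.7 = 77.5°, B = 128.3°; Δs = -23·(0.6041 − sin(2π·0.6041)/(2π)) = -16.1196; s = 23.0000 − 16.1196 = 6.8804

θ=241.1°: 22.9411
θ=284.3°: 15.5324
θ=304.4°: 8.4789
θ=309.2°: 6.8804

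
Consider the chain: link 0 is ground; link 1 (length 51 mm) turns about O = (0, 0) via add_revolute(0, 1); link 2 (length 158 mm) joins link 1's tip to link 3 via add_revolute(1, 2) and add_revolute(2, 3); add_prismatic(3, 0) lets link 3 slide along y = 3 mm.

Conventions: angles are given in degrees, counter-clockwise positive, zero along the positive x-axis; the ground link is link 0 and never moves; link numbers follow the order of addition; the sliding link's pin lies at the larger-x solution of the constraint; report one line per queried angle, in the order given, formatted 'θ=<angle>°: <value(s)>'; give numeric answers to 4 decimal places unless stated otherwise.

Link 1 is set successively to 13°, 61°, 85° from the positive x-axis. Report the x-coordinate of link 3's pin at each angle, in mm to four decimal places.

geometry: r = 51 mm, L = 158 mm, e = 3 mm
θ=13°: crank pin P = (r cos θ, r sin θ) = (49.692873, 11.472504)
θ=13°: h = r sin θ − e = 11.472504 − 3 = 8.472504
θ=13°: x = r cos θ + √(L² − h²) = 49.692873 + 157.772674 = 207.465547
θ=61°: crank pin P = (r cos θ, r sin θ) = (24.725291, 44.605605)
θ=61°: h = r sin θ − e = 44.605605 − 3 = 41.605605
θ=61°: x = r cos θ + √(L² − h²) = 24.725291 + 152.423665 = 177.148956
θ=85°: crank pin P = (r cos θ, r sin θ) = (4.444943, 50.805930)
θ=85°: h = r sin θ − e = 50.805930 − 3 = 47.805930
θ=85°: x = r cos θ + √(L² − h²) = 4.444943 + 150.594134 = 155.039077

θ=13°: 207.4655
θ=61°: 177.1490
θ=85°: 155.0391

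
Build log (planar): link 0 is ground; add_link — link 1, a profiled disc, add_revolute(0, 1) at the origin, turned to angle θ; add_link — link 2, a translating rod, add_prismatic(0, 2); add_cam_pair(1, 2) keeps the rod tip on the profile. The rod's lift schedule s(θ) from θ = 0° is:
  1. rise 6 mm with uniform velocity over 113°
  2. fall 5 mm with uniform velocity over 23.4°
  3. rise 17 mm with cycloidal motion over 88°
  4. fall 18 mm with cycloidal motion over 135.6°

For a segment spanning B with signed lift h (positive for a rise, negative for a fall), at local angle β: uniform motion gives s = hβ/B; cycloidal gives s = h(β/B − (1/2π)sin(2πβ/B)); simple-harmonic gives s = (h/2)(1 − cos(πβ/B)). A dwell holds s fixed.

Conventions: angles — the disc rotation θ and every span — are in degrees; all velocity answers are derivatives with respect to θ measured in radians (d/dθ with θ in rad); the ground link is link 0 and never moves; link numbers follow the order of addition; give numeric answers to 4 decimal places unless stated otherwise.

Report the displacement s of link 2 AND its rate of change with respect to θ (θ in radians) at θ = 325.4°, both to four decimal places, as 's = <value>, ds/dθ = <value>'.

seg 1 [0°–113°] uniform, h=6: full span → s += 6 → s = 6.0000
seg 2 [113°–136.4°] uniform, h=-5: full span → s += -5 → s = 1.0000
seg 3 [136.4°–224.4°] cycloidal, h=17: full span → s += 17 → s = 18.0000
seg 4 [224.4°–360°] cycloidal, h=-18: θ=325.4° here. β=101, B=135.6. -18·(0.7448 − sin(2π·0.7448)/(2π)) = -16.2704 → s = 1.7296
velocity in seg [224.4°–360°] (cycloidal), θ in radians: β = 101° = 1.7628 rad, B = 135.6° = 2.3667 rad; ds/dθ = (h/B)(1 − cos(2πβ/B)) = ((-18)/2.3667)(1 − cos(2π·0.7448)) = -7.852282 mm/rad

s = 1.7296, ds/dθ = -7.8523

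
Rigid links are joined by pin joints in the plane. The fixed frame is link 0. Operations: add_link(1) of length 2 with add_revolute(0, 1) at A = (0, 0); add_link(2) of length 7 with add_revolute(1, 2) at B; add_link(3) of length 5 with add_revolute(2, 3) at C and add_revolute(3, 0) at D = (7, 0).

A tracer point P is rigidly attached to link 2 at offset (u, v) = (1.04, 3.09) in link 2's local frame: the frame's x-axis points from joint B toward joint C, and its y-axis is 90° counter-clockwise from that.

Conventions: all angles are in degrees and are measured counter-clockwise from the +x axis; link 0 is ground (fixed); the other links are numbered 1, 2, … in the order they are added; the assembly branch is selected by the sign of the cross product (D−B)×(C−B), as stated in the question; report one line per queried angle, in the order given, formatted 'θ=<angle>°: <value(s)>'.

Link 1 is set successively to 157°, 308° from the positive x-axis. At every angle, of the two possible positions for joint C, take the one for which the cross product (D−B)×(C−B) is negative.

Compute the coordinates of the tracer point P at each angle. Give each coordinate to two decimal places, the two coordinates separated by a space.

A=(0,0), D=(7.00,0)
θ=157°: B = A + 2.00·(cos157°, sin157°) = (-1.8410, 0.7815)
θ=157°: |BD| = 8.8755
θ=157°: circle(B,7.00) ∩ circle(D,5.00): a=5.7898, h=3.9343
θ=157°:   candidates: C₊=(4.2727,4.1907) cross=34.919; C₋=(3.5799,-3.6473) cross=-34.919
θ=157°:   branch - wants cross < 0 → take C=(3.5799,-3.6473) (cross=-34.919)
θ=157°: ex = (C−B)/|BC| = (0.7744,-0.6327); ey = (0.6327,0.7744)
θ=157°: P = B + 1.04·ex + 3.09·ey = (0.9194,2.5164)
θ=308°: B = A + 2.00·(cos308°, sin308°) = (1.2313, -1.5760)
θ=308°: |BD| = 5.9801
θ=308°: circle(B,7.00) ∩ circle(D,5.00): a=4.9967, h=4.9023
θ=308°:   candidates: C₊=(4.7594,4.4699) cross=29.316; C₋=(7.3434,-4.9882) cross=-29.316
θ=308°:   branch - wants cross < 0 → take C=(7.3434,-4.9882) (cross=-29.316)
θ=308°: ex = (C−B)/|BC| = (0.8731,-0.4875); ey = (0.4875,0.8731)
θ=308°: P = B + 1.04·ex + 3.09·ey = (3.6456,0.6151)

θ=157°: 0.92 2.52
θ=308°: 3.65 0.62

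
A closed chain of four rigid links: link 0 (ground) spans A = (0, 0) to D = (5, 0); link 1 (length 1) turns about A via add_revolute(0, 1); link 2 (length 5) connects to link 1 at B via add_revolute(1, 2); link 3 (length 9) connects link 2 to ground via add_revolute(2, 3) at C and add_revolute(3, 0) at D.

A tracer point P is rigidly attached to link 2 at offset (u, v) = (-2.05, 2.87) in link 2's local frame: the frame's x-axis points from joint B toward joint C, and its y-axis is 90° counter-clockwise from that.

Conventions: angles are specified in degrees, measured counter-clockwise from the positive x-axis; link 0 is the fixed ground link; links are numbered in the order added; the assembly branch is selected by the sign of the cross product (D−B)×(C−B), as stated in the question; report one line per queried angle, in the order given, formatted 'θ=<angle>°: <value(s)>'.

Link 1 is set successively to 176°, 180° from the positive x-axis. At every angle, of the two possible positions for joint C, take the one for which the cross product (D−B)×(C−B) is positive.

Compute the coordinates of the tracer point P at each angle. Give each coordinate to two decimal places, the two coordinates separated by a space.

A=(0,0), D=(5.00,0)
θ=176°: B = A + 1.00·(cos176°, sin176°) = (-0.9976, 0.0698)
θ=176°: |BD| = 5.9980
θ=176°: circle(B,5.00) ∩ circle(D,9.00): a=-1.6693, h=4.7131
θ=176°:   candidates: C₊=(-2.6119,4.8020) cross=28.269; C₋=(-2.7215,-4.6236) cross=-28.269
θ=176°:   branch + wants cross > 0 → take C=(-2.6119,4.8020) (cross=28.269)
θ=176°: ex = (C−B)/|BC| = (-0.3229,0.9464); ey = (-0.9464,-0.3229)
θ=176°: P = B + -2.05·ex + 2.87·ey = (-3.0520,-2.7971)
θ=180°: B = A + 1.00·(cos180°, sin180°) = (-1.0000, 0.0000)
θ=180°: |BD| = 6.0000
θ=180°: circle(B,5.00) ∩ circle(D,9.00): a=-1.6667, h=4.7140
θ=180°:   candidates: C₊=(-2.6667,4.7140) cross=28.284; C₋=(-2.6667,-4.7140) cross=-28.284
θ=180°:   branch + wants cross > 0 → take C=(-2.6667,4.7140) (cross=28.284)
θ=180°: ex = (C−B)/|BC| = (-0.3333,0.9428); ey = (-0.9428,-0.3333)
θ=180°: P = B + -2.05·ex + 2.87·ey = (-3.0225,-2.8894)

θ=176°: -3.05 -2.80
θ=180°: -3.02 -2.89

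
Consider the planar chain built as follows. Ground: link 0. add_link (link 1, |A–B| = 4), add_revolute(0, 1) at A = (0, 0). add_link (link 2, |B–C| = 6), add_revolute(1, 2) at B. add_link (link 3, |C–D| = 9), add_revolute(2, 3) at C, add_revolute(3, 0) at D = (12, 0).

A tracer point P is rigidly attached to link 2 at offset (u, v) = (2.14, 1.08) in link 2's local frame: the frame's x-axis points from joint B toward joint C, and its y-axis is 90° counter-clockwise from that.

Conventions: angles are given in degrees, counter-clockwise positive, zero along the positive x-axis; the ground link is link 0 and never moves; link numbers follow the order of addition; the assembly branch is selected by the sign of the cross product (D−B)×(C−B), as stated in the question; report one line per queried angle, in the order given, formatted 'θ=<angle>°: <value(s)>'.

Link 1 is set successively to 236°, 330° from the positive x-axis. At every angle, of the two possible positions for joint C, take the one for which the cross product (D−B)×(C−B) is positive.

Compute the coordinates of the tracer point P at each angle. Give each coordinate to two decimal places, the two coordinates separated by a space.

A=(0,0), D=(12.00,0)
θ=236°: B = A + 4.00·(cos236°, sin236°) = (-2.2368, -3.3162)
θ=236°: |BD| = 14.6179
θ=236°: circle(B,6.00) ∩ circle(D,9.00): a=5.7697, h=1.6463
θ=236°:   candidates: C₊=(3.0091,-0.4039) cross=24.065; C₋=(3.7560,-3.6106) cross=-24.065
θ=236°:   branch + wants cross > 0 → take C=(3.0091,-0.4039) (cross=24.065)
θ=236°: ex = (C−B)/|BC| = (0.8743,0.4854); ey = (-0.4854,0.8743)
θ=236°: P = B + 2.14·ex + 1.08·ey = (-0.8900,-1.3332)
θ=330°: B = A + 4.00·(cos330°, sin330°) = (3.4641, -2.0000)
θ=330°: |BD| = 8.7671
θ=330°: circle(B,6.00) ∩ circle(D,9.00): a=1.8171, h=5.7182
θ=330°:   candidates: C₊=(3.9288,3.9820) cross=50.132; C₋=(6.5378,-7.1529) cross=-50.132
θ=330°:   branch + wants cross > 0 → take C=(3.9288,3.9820) (cross=50.132)
θ=330°: ex = (C−B)/|BC| = (0.0775,0.9970); ey = (-0.9970,0.0775)
θ=330°: P = B + 2.14·ex + 1.08·ey = (2.5531,0.2172)

θ=236°: -0.89 -1.33
θ=330°: 2.55 0.22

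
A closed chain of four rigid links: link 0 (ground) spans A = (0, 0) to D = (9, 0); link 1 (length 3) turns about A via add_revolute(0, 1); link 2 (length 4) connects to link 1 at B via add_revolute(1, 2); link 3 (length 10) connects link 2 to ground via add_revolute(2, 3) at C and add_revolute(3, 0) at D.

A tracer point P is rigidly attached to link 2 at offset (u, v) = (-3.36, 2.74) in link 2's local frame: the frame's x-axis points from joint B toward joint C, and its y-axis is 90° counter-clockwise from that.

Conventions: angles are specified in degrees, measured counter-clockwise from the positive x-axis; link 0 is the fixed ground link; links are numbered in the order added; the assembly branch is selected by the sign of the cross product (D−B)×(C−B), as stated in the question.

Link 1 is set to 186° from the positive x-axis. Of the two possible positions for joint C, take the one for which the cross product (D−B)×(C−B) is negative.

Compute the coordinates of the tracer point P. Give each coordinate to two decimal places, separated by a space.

A=(0,0), D=(9.00,0)
B = A + 3.00·(cos186°, sin186°) = (-2.9836, -0.3136)
|BD| = 11.9877
circle(B,4.00) ∩ circle(D,10.00): a=2.4902, h=3.1303
  candidates: C₊=(-0.5761,2.8808) cross=37.525; C₋=(-0.4123,-3.3777) cross=-37.525
  branch - wants cross < 0 → take C=(-0.4123,-3.3777) (cross=-37.525)
ex = (C−B)/|BC| = (0.6428,-0.7660); ey = (0.7660,0.6428)
P = B + -3.36·ex + 2.74·ey = (-3.0445,4.0216)

-3.04 4.02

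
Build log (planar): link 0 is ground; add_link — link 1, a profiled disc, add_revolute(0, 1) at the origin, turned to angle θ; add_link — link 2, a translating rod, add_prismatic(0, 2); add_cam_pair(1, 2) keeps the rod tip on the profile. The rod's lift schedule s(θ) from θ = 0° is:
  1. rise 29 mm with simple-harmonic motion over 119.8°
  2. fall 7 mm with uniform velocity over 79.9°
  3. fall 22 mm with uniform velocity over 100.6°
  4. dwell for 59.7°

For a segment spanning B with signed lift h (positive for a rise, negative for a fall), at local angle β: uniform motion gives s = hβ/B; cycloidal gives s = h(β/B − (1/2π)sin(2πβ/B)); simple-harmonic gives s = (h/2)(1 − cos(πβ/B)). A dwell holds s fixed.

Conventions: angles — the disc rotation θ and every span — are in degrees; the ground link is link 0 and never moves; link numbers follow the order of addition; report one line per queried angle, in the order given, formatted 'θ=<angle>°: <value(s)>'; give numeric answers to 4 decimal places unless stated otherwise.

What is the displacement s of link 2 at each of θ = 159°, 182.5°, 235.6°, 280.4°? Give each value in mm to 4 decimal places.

seg 1 [0°–119.8°] simple-harmonic, h=29: full span → s += 29 → s = 29.0000
seg 2 [119.8°–199.7°] uniform, h=-7: θ=159° here. β=39.2, B=79.9. -7·39.2/79.9 = -3.4343 → s = 25.5657
seg 2 [119.8°–199.7°] uniform, h=-7: θ=182.5° here. β=62.7, B=79.9. -7·62.7/79.9 = -5.4931 → s = 23.5069
seg 2 [119.8°–199.7°] uniform, h=-7: full span → s += -7 → s = 22.0000
seg 3 [199.7°–300.3°] uniform, h=-22: θ=235.6° here. β=35.9, B=100.6. -22·35.9/100.6 = -7.8509 → s = 14.1491
seg 3 [199.7°–300.3°] uniform, h=-22: θ=280.4° here. β=80.7, B=100.6. -22·80.7/100.6 = -17.6481 → s = 4.3519

θ=159°: 25.5657
θ=182.5°: 23.5069
θ=235.6°: 14.1491
θ=280.4°: 4.3519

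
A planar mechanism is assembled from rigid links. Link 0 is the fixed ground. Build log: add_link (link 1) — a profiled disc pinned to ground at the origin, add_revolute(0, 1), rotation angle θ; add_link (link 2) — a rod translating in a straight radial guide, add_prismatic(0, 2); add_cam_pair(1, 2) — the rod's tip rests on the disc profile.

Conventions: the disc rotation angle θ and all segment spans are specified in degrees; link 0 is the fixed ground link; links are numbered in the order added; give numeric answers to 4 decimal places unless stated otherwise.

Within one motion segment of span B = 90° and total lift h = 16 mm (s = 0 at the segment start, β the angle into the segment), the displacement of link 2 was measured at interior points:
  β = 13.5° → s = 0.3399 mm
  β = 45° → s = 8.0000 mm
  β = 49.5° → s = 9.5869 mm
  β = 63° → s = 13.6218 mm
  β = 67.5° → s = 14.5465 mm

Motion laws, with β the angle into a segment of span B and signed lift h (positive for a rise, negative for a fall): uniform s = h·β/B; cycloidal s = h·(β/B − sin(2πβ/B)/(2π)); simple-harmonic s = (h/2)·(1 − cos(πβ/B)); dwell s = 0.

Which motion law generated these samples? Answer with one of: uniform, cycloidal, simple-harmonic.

candidates at β/B = r: uniform s = h·r (linear in β); cycloidal s = h·(r − sin(2πr)/(2π)); simple-harmonic s = (h/2)(1 − cos(πr))
β=13.5°: printed 0.3399 | uniform 2.4000, cycloidal 0.3399, simple-harmonic 0.8719
β=45°: printed 8.0000 | uniform 8.0000, cycloidal 8.0000, simple-harmonic 8.0000
β=49.5°: printed 9.5869 | uniform 8.8000, cycloidal 9.5869, simple-harmonic 9.2515
β=63°: printed 13.6218 | uniform 11.2000, cycloidal 13.6218, simple-harmonic 12.7023
β=67.5°: printed 14.5465 | uniform 12.0000, cycloidal 14.5465, simple-harmonic 13.6569
only one law matches every sample → cycloidal

cycloidal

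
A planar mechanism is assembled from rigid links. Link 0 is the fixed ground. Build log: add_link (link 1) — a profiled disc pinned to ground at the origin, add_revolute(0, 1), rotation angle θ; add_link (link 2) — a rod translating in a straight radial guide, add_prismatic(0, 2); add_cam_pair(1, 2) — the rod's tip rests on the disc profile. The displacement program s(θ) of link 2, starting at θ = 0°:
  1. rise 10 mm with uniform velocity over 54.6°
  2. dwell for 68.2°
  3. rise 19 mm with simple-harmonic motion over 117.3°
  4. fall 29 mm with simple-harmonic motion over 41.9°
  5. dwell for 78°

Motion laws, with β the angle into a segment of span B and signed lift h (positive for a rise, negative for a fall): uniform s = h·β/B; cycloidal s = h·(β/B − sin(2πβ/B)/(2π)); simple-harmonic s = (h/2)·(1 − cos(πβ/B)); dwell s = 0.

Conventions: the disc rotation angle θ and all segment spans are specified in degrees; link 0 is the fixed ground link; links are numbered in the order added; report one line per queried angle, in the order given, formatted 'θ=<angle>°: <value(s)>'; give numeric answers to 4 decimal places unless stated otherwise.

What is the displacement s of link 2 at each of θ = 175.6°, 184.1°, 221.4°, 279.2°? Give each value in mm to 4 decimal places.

seg 1 [0°–54.6°] uniform, h=10: full span → s += 10 → s = 10.0000
seg 2 [54.6°–122.8°] dwell: s stays 10.0000
seg 3 [122.8°–240.1°] simple-harmonic, h=19: θ=175.6° here. β=52.8, B=117.3. 19/2·(1 − cos(π·0.4501)) = 8.0176 → s = 18.0176
seg 3 [122.8°–240.1°] simple-harmonic, h=19: θ=184.1° here. β=61.3, B=117.3. 19/2·(1 − cos(π·0.5226)) = 10.1737 → s = 20.1737
seg 3 [122.8°–240.1°] simple-harmonic, h=19: θ=221.4° here. β=98.6, B=117.3. 19/2·(1 − cos(π·0.8406)) = 17.8332 → s = 27.8332
seg 3 [122.8°–240.1°] simple-harmonic, h=19: full span → s += 19 → s = 29.0000
seg 4 [240.1°–282°] simple-harmonic, h=-29: θ=279.2° here. β=39.1, B=41.9. -29/2·(1 − cos(π·0.9332)) = -28.6816 → s = 0.3184

θ=175.6°: 18.0176
θ=184.1°: 20.1737
θ=221.4°: 27.8332
θ=279.2°: 0.3184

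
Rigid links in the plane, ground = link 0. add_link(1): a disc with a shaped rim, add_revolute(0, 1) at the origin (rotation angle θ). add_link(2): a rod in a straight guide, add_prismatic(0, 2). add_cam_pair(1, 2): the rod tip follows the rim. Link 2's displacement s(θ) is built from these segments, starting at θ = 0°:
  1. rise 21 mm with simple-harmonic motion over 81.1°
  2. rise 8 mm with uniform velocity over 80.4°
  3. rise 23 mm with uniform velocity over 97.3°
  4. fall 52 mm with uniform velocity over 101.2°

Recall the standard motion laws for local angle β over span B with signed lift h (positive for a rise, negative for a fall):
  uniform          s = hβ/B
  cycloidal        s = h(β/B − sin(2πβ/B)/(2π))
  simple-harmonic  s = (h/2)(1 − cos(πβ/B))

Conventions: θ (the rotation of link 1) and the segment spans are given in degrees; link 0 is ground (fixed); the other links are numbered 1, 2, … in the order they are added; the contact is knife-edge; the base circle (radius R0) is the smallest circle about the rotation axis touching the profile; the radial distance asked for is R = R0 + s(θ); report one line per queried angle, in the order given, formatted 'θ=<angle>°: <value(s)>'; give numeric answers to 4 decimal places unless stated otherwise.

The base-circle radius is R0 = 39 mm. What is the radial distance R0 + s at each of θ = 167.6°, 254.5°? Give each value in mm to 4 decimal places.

segment 1 (0° to 81.1°, simple-harmonic, h = 21) is passed completely: s = 0.0000 + (21) = 21.0000
segment 2 (81.1° to 161.5°, uniform, h = 8) is passed completely: s = 21.0000 + (8) = 29.0000
θ = 167.6° falls in segment 3 (161.5° to 258.8°, uniform, h = 23): β = 167.6 − 161.5 = 6.1°, B = 97.3°; Δs = 23·6.1/97.3 = 1.4419; s = 29.0000 + 1.4419 = 30.4419
θ = 254.5° falls in segment 3 (161.5° to 258.8°, uniform, h = 23): β = 254.5 − 161.5 = 93°, B = 97.3°; Δs = 23·93/97.3 = 21.9836; s = 29.0000 + 21.9836 = 50.9836
θ=167.6°: R = R0 + s = 39 + 30.4419 = 69.4419
θ=254.5°: R = R0 + s = 39 + 50.9836 = 89.9836

θ=167.6°: 69.4419
θ=254.5°: 89.9836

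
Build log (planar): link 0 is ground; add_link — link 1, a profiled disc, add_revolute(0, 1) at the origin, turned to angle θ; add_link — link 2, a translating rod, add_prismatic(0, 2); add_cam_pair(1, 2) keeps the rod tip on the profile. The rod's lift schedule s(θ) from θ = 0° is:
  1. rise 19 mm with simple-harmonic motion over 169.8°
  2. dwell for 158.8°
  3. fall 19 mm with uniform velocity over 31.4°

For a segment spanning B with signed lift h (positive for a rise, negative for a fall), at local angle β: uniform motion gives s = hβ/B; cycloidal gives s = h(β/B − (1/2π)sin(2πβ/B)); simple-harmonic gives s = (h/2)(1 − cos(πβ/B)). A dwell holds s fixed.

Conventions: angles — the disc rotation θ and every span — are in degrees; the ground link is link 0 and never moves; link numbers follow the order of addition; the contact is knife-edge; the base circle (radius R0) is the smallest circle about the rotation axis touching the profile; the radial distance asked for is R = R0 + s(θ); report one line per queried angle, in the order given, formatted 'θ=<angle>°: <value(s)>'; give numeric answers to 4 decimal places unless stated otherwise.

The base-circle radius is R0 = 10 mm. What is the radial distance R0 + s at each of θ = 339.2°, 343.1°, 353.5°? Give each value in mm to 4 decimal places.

seg 1 [0°–169.8°] simple-harmonic, h=19: full span → s += 19 → s = 19.0000
seg 2 [169.8°–328.6°] dwell: s stays 19.0000
seg 3 [328.6°–360°] uniform, h=-19: θ=339.2° here. β=10.6, B=31.4. -19·10.6/31.4 = -6.4140 → s = 12.5860
seg 3 [328.6°–360°] uniform, h=-19: θ=343.1° here. β=14.5, B=31.4. -19·14.5/31.4 = -8.7739 → s = 10.2261
seg 3 [328.6°–360°] uniform, h=-19: θ=353.5° here. β=24.9, B=31.4. -19·24.9/31.4 = -15.0669 → s = 3.9331
θ=339.2°: R = R0 + s = 10 + 12.5860 = 22.5860
θ=343.1°: R = R0 + s = 10 + 10.2261 = 20.2261
θ=353.5°: R = R0 + s = 10 + 3.9331 = 13.9331

θ=339.2°: 22.5860
θ=343.1°: 20.2261
θ=353.5°: 13.9331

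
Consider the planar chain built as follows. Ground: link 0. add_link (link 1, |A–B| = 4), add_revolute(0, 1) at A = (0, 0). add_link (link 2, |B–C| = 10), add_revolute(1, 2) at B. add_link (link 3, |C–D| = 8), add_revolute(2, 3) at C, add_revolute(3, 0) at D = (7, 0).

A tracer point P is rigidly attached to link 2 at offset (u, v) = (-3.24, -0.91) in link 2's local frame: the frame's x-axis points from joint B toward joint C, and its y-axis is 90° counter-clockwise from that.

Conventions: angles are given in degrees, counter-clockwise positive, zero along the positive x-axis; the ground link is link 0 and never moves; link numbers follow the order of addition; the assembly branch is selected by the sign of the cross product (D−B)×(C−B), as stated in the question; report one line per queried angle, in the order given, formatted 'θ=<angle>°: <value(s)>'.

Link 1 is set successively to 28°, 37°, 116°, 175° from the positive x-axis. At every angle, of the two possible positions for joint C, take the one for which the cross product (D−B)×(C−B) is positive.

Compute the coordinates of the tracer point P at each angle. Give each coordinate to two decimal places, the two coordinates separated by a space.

A=(0,0), D=(7.00,0)
θ=28°: B = A + 4.00·(cos28°, sin28°) = (3.5318, 1.8779)
θ=28°: |BD| = 3.9440
θ=28°: circle(B,10.00) ∩ circle(D,8.00): a=6.5359, h=7.5685
θ=28°:   candidates: C₊=(12.8829,5.4214) cross=29.850; C₋=(5.6756,-7.8896) cross=-29.850
θ=28°:   branch + wants cross > 0 → take C=(12.8829,5.4214) (cross=29.850)
θ=28°: ex = (C−B)/|BC| = (0.9351,0.3543); ey = (-0.3543,0.9351)
θ=28°: P = B + -3.24·ex + -0.91·ey = (0.8245,-0.1212)
θ=37°: B = A + 4.00·(cos37°, sin37°) = (3.1945, 2.4073)
θ=37°: |BD| = 4.5029
θ=37°: circle(B,10.00) ∩ circle(D,8.00): a=6.2489, h=7.8072
θ=37°:   candidates: C₊=(12.6492,5.6645) cross=35.155; C₋=(4.3018,-7.5312) cross=-35.155
θ=37°:   branch + wants cross > 0 → take C=(12.6492,5.6645) (cross=35.155)
θ=37°: ex = (C−B)/|BC| = (0.9455,0.3257); ey = (-0.3257,0.9455)
θ=37°: P = B + -3.24·ex + -0.91·ey = (0.4276,0.4915)
θ=116°: B = A + 4.00·(cos116°, sin116°) = (-1.7535, 3.5952)
θ=116°: |BD| = 9.4630
θ=116°: circle(B,10.00) ∩ circle(D,8.00): a=6.6337, h=7.4830
θ=116°:   candidates: C₊=(7.2257,7.9968) cross=70.811; C₋=(1.5399,-5.8470) cross=-70.811
θ=116°:   branch + wants cross > 0 → take C=(7.2257,7.9968) (cross=70.811)
θ=116°: ex = (C−B)/|BC| = (0.8979,0.4402); ey = (-0.4402,0.8979)
θ=116°: P = B + -3.24·ex + -0.91·ey = (-4.2622,1.3519)
θ=175°: B = A + 4.00·(cos175°, sin175°) = (-3.9848, 0.3486)
θ=175°: |BD| = 10.9903
θ=175°: circle(B,10.00) ∩ circle(D,8.00): a=7.1330, h=7.0086
θ=175°:   candidates: C₊=(3.3669,7.1275) cross=77.027; C₋=(2.9223,-6.8827) cross=-77.027
θ=175°:   branch + wants cross > 0 → take C=(3.3669,7.1275) (cross=77.027)
θ=175°: ex = (C−B)/|BC| = (0.7352,0.6779); ey = (-0.6779,0.7352)
θ=175°: P = B + -3.24·ex + -0.91·ey = (-5.7499,-2.5167)

θ=28°: 0.82 -0.12
θ=37°: 0.43 0.49
θ=116°: -4.26 1.35
θ=175°: -5.75 -2.52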